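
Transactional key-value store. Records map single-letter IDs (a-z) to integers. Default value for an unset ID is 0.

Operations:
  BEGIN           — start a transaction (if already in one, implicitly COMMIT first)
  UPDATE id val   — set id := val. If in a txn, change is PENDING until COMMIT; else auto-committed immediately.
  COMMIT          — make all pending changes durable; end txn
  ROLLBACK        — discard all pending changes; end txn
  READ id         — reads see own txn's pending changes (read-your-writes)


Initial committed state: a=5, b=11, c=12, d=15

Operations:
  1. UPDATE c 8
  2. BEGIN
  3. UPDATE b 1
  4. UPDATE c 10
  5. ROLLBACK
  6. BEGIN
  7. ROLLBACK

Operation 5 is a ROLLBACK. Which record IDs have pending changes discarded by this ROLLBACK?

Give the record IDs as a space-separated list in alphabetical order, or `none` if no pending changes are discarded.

Answer: b c

Derivation:
Initial committed: {a=5, b=11, c=12, d=15}
Op 1: UPDATE c=8 (auto-commit; committed c=8)
Op 2: BEGIN: in_txn=True, pending={}
Op 3: UPDATE b=1 (pending; pending now {b=1})
Op 4: UPDATE c=10 (pending; pending now {b=1, c=10})
Op 5: ROLLBACK: discarded pending ['b', 'c']; in_txn=False
Op 6: BEGIN: in_txn=True, pending={}
Op 7: ROLLBACK: discarded pending []; in_txn=False
ROLLBACK at op 5 discards: ['b', 'c']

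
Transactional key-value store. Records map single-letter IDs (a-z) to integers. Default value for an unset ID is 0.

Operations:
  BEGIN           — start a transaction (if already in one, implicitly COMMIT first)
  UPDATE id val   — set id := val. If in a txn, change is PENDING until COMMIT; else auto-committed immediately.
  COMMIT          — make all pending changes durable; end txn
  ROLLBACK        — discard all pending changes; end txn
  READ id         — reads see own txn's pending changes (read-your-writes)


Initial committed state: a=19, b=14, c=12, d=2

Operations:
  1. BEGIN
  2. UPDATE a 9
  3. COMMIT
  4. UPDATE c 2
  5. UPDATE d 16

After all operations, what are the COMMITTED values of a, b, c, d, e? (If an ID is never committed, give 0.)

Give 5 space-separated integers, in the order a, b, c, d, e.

Answer: 9 14 2 16 0

Derivation:
Initial committed: {a=19, b=14, c=12, d=2}
Op 1: BEGIN: in_txn=True, pending={}
Op 2: UPDATE a=9 (pending; pending now {a=9})
Op 3: COMMIT: merged ['a'] into committed; committed now {a=9, b=14, c=12, d=2}
Op 4: UPDATE c=2 (auto-commit; committed c=2)
Op 5: UPDATE d=16 (auto-commit; committed d=16)
Final committed: {a=9, b=14, c=2, d=16}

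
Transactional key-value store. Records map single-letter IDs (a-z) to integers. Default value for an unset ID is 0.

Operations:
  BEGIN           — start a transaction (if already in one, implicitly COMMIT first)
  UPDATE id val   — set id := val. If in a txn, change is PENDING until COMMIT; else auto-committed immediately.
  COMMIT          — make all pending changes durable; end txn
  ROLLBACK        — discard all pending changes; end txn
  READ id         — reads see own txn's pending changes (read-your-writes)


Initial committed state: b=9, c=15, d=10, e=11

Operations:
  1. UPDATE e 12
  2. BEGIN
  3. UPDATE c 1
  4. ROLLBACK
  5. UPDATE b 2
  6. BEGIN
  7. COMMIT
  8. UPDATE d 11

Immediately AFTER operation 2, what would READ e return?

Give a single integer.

Initial committed: {b=9, c=15, d=10, e=11}
Op 1: UPDATE e=12 (auto-commit; committed e=12)
Op 2: BEGIN: in_txn=True, pending={}
After op 2: visible(e) = 12 (pending={}, committed={b=9, c=15, d=10, e=12})

Answer: 12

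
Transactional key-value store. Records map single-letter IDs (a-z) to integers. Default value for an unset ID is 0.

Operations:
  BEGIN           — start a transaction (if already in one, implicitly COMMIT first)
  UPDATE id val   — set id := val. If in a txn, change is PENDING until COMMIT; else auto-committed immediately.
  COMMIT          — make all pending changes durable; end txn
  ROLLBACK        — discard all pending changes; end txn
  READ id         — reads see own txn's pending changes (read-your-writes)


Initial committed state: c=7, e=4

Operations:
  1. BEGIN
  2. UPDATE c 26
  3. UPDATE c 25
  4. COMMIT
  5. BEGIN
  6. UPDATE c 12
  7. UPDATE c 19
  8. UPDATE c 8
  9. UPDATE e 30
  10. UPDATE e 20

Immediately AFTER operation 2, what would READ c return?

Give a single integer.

Answer: 26

Derivation:
Initial committed: {c=7, e=4}
Op 1: BEGIN: in_txn=True, pending={}
Op 2: UPDATE c=26 (pending; pending now {c=26})
After op 2: visible(c) = 26 (pending={c=26}, committed={c=7, e=4})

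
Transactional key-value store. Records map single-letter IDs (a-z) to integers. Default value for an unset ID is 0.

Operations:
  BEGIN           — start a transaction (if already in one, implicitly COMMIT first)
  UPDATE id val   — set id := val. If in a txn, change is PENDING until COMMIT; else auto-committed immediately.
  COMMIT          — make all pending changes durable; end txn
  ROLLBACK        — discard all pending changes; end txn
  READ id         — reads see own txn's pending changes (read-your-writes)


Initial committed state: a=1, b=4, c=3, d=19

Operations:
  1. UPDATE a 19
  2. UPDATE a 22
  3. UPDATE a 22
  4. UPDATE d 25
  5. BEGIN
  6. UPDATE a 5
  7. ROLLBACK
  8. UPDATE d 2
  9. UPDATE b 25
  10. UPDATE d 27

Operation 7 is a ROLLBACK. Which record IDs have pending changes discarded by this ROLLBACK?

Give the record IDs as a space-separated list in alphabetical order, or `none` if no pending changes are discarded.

Answer: a

Derivation:
Initial committed: {a=1, b=4, c=3, d=19}
Op 1: UPDATE a=19 (auto-commit; committed a=19)
Op 2: UPDATE a=22 (auto-commit; committed a=22)
Op 3: UPDATE a=22 (auto-commit; committed a=22)
Op 4: UPDATE d=25 (auto-commit; committed d=25)
Op 5: BEGIN: in_txn=True, pending={}
Op 6: UPDATE a=5 (pending; pending now {a=5})
Op 7: ROLLBACK: discarded pending ['a']; in_txn=False
Op 8: UPDATE d=2 (auto-commit; committed d=2)
Op 9: UPDATE b=25 (auto-commit; committed b=25)
Op 10: UPDATE d=27 (auto-commit; committed d=27)
ROLLBACK at op 7 discards: ['a']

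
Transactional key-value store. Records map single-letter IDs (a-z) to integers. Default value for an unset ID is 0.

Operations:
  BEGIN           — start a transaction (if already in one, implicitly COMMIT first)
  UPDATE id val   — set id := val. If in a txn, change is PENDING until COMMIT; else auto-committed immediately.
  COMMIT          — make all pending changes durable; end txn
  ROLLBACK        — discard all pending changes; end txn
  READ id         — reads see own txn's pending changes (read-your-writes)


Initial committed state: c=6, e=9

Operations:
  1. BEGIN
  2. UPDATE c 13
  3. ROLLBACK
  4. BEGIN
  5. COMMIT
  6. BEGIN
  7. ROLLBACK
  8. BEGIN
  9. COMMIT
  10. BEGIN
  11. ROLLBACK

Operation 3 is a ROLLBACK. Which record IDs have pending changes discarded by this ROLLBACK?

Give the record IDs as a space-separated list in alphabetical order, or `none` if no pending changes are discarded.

Answer: c

Derivation:
Initial committed: {c=6, e=9}
Op 1: BEGIN: in_txn=True, pending={}
Op 2: UPDATE c=13 (pending; pending now {c=13})
Op 3: ROLLBACK: discarded pending ['c']; in_txn=False
Op 4: BEGIN: in_txn=True, pending={}
Op 5: COMMIT: merged [] into committed; committed now {c=6, e=9}
Op 6: BEGIN: in_txn=True, pending={}
Op 7: ROLLBACK: discarded pending []; in_txn=False
Op 8: BEGIN: in_txn=True, pending={}
Op 9: COMMIT: merged [] into committed; committed now {c=6, e=9}
Op 10: BEGIN: in_txn=True, pending={}
Op 11: ROLLBACK: discarded pending []; in_txn=False
ROLLBACK at op 3 discards: ['c']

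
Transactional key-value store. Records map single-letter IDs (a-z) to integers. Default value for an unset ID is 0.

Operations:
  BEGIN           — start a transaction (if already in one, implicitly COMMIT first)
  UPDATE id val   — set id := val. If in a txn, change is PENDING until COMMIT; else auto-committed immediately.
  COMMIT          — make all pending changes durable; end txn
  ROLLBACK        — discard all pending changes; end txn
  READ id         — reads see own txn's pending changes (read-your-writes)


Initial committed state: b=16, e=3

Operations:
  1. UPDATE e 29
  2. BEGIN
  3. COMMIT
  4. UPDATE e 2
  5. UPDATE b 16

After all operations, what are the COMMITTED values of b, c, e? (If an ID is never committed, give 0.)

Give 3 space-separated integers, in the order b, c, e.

Answer: 16 0 2

Derivation:
Initial committed: {b=16, e=3}
Op 1: UPDATE e=29 (auto-commit; committed e=29)
Op 2: BEGIN: in_txn=True, pending={}
Op 3: COMMIT: merged [] into committed; committed now {b=16, e=29}
Op 4: UPDATE e=2 (auto-commit; committed e=2)
Op 5: UPDATE b=16 (auto-commit; committed b=16)
Final committed: {b=16, e=2}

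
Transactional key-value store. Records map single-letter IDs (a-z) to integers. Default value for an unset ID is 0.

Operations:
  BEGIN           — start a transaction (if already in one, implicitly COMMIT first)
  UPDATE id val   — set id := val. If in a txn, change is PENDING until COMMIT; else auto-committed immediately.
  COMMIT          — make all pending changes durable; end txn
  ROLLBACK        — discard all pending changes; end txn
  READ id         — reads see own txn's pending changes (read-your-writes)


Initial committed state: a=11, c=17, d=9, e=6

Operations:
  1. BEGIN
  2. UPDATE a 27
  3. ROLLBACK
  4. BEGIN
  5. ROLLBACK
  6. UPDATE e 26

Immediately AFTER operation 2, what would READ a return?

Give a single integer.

Initial committed: {a=11, c=17, d=9, e=6}
Op 1: BEGIN: in_txn=True, pending={}
Op 2: UPDATE a=27 (pending; pending now {a=27})
After op 2: visible(a) = 27 (pending={a=27}, committed={a=11, c=17, d=9, e=6})

Answer: 27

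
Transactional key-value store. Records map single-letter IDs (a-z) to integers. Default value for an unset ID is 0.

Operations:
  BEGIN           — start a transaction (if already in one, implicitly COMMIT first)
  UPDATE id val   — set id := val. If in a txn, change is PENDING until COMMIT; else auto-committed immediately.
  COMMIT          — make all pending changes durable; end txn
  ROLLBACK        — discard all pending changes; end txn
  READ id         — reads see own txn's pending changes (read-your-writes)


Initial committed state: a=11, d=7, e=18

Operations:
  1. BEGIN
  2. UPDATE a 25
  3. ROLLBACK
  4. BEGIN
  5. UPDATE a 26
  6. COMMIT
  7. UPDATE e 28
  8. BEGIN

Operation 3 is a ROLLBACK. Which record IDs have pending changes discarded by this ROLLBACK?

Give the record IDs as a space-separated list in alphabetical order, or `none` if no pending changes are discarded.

Initial committed: {a=11, d=7, e=18}
Op 1: BEGIN: in_txn=True, pending={}
Op 2: UPDATE a=25 (pending; pending now {a=25})
Op 3: ROLLBACK: discarded pending ['a']; in_txn=False
Op 4: BEGIN: in_txn=True, pending={}
Op 5: UPDATE a=26 (pending; pending now {a=26})
Op 6: COMMIT: merged ['a'] into committed; committed now {a=26, d=7, e=18}
Op 7: UPDATE e=28 (auto-commit; committed e=28)
Op 8: BEGIN: in_txn=True, pending={}
ROLLBACK at op 3 discards: ['a']

Answer: a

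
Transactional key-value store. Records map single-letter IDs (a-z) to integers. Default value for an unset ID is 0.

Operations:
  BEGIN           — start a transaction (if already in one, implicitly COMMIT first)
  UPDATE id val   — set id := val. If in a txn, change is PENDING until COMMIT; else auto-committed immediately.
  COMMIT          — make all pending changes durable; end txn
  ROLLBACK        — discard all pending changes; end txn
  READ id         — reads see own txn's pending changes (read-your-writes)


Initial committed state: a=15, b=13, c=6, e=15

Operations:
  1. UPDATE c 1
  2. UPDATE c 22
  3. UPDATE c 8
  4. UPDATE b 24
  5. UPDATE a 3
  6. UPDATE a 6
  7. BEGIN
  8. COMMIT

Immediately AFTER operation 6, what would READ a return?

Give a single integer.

Answer: 6

Derivation:
Initial committed: {a=15, b=13, c=6, e=15}
Op 1: UPDATE c=1 (auto-commit; committed c=1)
Op 2: UPDATE c=22 (auto-commit; committed c=22)
Op 3: UPDATE c=8 (auto-commit; committed c=8)
Op 4: UPDATE b=24 (auto-commit; committed b=24)
Op 5: UPDATE a=3 (auto-commit; committed a=3)
Op 6: UPDATE a=6 (auto-commit; committed a=6)
After op 6: visible(a) = 6 (pending={}, committed={a=6, b=24, c=8, e=15})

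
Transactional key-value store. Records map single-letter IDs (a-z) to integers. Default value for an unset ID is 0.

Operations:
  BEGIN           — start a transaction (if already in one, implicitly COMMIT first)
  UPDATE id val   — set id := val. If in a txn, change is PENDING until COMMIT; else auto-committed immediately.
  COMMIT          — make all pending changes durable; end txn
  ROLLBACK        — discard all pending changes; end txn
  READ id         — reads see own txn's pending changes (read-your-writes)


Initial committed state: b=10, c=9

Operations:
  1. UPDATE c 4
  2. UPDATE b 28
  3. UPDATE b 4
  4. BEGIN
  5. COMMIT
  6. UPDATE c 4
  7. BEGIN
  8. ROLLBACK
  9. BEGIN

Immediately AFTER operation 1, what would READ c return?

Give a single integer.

Answer: 4

Derivation:
Initial committed: {b=10, c=9}
Op 1: UPDATE c=4 (auto-commit; committed c=4)
After op 1: visible(c) = 4 (pending={}, committed={b=10, c=4})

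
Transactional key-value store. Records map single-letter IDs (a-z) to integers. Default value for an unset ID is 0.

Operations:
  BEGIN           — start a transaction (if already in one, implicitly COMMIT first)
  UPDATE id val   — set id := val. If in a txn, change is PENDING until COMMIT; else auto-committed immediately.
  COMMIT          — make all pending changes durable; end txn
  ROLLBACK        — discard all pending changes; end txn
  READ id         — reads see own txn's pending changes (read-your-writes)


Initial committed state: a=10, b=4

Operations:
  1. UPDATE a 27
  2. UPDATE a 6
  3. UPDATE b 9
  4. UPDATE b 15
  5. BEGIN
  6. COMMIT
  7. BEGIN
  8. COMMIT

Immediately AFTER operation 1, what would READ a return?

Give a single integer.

Answer: 27

Derivation:
Initial committed: {a=10, b=4}
Op 1: UPDATE a=27 (auto-commit; committed a=27)
After op 1: visible(a) = 27 (pending={}, committed={a=27, b=4})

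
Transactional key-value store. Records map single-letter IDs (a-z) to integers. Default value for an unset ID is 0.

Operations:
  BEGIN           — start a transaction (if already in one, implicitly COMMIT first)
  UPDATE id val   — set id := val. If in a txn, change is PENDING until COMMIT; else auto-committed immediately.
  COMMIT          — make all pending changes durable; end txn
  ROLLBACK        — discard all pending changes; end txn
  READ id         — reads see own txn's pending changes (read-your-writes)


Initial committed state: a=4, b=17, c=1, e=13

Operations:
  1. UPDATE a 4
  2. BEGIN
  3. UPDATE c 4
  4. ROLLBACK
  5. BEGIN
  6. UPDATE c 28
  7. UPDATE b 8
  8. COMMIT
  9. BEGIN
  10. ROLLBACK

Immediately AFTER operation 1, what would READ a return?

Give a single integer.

Initial committed: {a=4, b=17, c=1, e=13}
Op 1: UPDATE a=4 (auto-commit; committed a=4)
After op 1: visible(a) = 4 (pending={}, committed={a=4, b=17, c=1, e=13})

Answer: 4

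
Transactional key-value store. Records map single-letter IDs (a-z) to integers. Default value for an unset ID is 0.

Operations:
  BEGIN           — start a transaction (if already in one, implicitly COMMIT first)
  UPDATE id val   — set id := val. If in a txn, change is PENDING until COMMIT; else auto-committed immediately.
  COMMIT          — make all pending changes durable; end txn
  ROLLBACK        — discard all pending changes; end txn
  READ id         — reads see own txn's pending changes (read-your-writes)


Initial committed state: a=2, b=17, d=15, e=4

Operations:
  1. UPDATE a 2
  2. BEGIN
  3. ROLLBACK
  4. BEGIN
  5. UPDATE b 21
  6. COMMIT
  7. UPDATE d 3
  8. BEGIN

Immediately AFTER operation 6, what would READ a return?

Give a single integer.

Answer: 2

Derivation:
Initial committed: {a=2, b=17, d=15, e=4}
Op 1: UPDATE a=2 (auto-commit; committed a=2)
Op 2: BEGIN: in_txn=True, pending={}
Op 3: ROLLBACK: discarded pending []; in_txn=False
Op 4: BEGIN: in_txn=True, pending={}
Op 5: UPDATE b=21 (pending; pending now {b=21})
Op 6: COMMIT: merged ['b'] into committed; committed now {a=2, b=21, d=15, e=4}
After op 6: visible(a) = 2 (pending={}, committed={a=2, b=21, d=15, e=4})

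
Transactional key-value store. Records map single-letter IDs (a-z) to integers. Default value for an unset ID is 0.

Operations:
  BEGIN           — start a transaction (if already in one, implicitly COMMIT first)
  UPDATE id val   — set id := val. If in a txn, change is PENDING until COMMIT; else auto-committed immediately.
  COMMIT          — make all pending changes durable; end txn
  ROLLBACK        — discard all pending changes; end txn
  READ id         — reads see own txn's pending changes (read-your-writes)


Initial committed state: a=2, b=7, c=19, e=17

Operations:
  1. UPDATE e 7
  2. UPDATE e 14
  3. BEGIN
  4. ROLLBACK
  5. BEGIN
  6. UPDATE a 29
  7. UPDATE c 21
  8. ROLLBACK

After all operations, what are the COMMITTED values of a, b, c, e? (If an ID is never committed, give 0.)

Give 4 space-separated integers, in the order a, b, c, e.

Initial committed: {a=2, b=7, c=19, e=17}
Op 1: UPDATE e=7 (auto-commit; committed e=7)
Op 2: UPDATE e=14 (auto-commit; committed e=14)
Op 3: BEGIN: in_txn=True, pending={}
Op 4: ROLLBACK: discarded pending []; in_txn=False
Op 5: BEGIN: in_txn=True, pending={}
Op 6: UPDATE a=29 (pending; pending now {a=29})
Op 7: UPDATE c=21 (pending; pending now {a=29, c=21})
Op 8: ROLLBACK: discarded pending ['a', 'c']; in_txn=False
Final committed: {a=2, b=7, c=19, e=14}

Answer: 2 7 19 14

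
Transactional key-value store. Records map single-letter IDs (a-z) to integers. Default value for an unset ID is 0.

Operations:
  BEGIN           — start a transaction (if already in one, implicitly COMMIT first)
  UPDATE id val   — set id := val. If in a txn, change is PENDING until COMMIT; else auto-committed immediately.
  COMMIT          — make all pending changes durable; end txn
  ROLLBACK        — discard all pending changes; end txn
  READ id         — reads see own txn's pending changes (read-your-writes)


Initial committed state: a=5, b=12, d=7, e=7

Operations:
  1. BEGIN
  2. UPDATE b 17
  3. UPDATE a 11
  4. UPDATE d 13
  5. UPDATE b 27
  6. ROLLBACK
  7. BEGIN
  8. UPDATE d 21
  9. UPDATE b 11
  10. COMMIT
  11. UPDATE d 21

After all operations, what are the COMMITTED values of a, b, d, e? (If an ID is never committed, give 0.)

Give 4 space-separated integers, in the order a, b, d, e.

Initial committed: {a=5, b=12, d=7, e=7}
Op 1: BEGIN: in_txn=True, pending={}
Op 2: UPDATE b=17 (pending; pending now {b=17})
Op 3: UPDATE a=11 (pending; pending now {a=11, b=17})
Op 4: UPDATE d=13 (pending; pending now {a=11, b=17, d=13})
Op 5: UPDATE b=27 (pending; pending now {a=11, b=27, d=13})
Op 6: ROLLBACK: discarded pending ['a', 'b', 'd']; in_txn=False
Op 7: BEGIN: in_txn=True, pending={}
Op 8: UPDATE d=21 (pending; pending now {d=21})
Op 9: UPDATE b=11 (pending; pending now {b=11, d=21})
Op 10: COMMIT: merged ['b', 'd'] into committed; committed now {a=5, b=11, d=21, e=7}
Op 11: UPDATE d=21 (auto-commit; committed d=21)
Final committed: {a=5, b=11, d=21, e=7}

Answer: 5 11 21 7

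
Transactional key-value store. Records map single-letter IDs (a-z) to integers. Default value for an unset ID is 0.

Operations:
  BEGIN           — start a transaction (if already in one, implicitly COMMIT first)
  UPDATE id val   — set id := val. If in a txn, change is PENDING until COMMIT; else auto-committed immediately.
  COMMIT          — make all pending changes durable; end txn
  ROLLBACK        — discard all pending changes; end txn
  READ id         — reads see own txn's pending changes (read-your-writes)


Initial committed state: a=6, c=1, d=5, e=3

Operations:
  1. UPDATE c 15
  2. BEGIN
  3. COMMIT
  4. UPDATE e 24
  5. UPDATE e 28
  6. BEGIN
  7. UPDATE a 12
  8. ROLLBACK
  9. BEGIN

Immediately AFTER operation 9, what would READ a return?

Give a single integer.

Answer: 6

Derivation:
Initial committed: {a=6, c=1, d=5, e=3}
Op 1: UPDATE c=15 (auto-commit; committed c=15)
Op 2: BEGIN: in_txn=True, pending={}
Op 3: COMMIT: merged [] into committed; committed now {a=6, c=15, d=5, e=3}
Op 4: UPDATE e=24 (auto-commit; committed e=24)
Op 5: UPDATE e=28 (auto-commit; committed e=28)
Op 6: BEGIN: in_txn=True, pending={}
Op 7: UPDATE a=12 (pending; pending now {a=12})
Op 8: ROLLBACK: discarded pending ['a']; in_txn=False
Op 9: BEGIN: in_txn=True, pending={}
After op 9: visible(a) = 6 (pending={}, committed={a=6, c=15, d=5, e=28})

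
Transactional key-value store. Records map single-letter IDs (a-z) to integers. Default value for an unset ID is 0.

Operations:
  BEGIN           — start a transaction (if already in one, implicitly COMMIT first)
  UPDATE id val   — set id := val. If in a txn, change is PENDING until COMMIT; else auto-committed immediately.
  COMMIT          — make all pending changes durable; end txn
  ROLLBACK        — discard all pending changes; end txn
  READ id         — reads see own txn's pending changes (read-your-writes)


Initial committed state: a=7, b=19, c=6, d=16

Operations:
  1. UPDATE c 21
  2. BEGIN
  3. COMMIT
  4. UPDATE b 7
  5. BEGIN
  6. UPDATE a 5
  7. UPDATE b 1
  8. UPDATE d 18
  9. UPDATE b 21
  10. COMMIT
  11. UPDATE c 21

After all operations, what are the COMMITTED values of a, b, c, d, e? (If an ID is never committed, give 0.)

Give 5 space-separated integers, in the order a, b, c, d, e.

Answer: 5 21 21 18 0

Derivation:
Initial committed: {a=7, b=19, c=6, d=16}
Op 1: UPDATE c=21 (auto-commit; committed c=21)
Op 2: BEGIN: in_txn=True, pending={}
Op 3: COMMIT: merged [] into committed; committed now {a=7, b=19, c=21, d=16}
Op 4: UPDATE b=7 (auto-commit; committed b=7)
Op 5: BEGIN: in_txn=True, pending={}
Op 6: UPDATE a=5 (pending; pending now {a=5})
Op 7: UPDATE b=1 (pending; pending now {a=5, b=1})
Op 8: UPDATE d=18 (pending; pending now {a=5, b=1, d=18})
Op 9: UPDATE b=21 (pending; pending now {a=5, b=21, d=18})
Op 10: COMMIT: merged ['a', 'b', 'd'] into committed; committed now {a=5, b=21, c=21, d=18}
Op 11: UPDATE c=21 (auto-commit; committed c=21)
Final committed: {a=5, b=21, c=21, d=18}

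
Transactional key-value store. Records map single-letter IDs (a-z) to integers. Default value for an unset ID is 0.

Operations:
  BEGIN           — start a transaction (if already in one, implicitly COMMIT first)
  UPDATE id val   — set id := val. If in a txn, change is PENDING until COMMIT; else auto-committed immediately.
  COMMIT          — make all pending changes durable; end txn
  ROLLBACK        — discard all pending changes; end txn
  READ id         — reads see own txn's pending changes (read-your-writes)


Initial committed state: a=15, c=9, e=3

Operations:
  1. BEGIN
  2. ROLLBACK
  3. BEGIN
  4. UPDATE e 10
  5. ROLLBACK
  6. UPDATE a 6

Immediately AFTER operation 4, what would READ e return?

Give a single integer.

Answer: 10

Derivation:
Initial committed: {a=15, c=9, e=3}
Op 1: BEGIN: in_txn=True, pending={}
Op 2: ROLLBACK: discarded pending []; in_txn=False
Op 3: BEGIN: in_txn=True, pending={}
Op 4: UPDATE e=10 (pending; pending now {e=10})
After op 4: visible(e) = 10 (pending={e=10}, committed={a=15, c=9, e=3})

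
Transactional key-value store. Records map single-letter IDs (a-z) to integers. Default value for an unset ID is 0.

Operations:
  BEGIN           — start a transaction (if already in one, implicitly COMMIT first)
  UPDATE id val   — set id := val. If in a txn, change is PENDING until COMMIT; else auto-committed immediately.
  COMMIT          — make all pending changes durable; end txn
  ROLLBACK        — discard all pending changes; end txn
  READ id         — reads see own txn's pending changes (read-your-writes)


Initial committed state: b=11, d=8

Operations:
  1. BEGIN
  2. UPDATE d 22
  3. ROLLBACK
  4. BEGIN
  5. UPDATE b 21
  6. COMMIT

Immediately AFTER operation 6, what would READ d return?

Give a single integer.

Initial committed: {b=11, d=8}
Op 1: BEGIN: in_txn=True, pending={}
Op 2: UPDATE d=22 (pending; pending now {d=22})
Op 3: ROLLBACK: discarded pending ['d']; in_txn=False
Op 4: BEGIN: in_txn=True, pending={}
Op 5: UPDATE b=21 (pending; pending now {b=21})
Op 6: COMMIT: merged ['b'] into committed; committed now {b=21, d=8}
After op 6: visible(d) = 8 (pending={}, committed={b=21, d=8})

Answer: 8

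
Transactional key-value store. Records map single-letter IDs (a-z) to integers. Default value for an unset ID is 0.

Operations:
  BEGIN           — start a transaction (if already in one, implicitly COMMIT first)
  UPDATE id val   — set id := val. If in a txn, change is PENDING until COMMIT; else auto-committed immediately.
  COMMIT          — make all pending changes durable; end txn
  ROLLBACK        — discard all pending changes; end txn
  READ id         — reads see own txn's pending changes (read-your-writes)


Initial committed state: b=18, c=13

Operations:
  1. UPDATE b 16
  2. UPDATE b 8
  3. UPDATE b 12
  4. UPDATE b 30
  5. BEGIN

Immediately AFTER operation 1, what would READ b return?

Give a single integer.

Initial committed: {b=18, c=13}
Op 1: UPDATE b=16 (auto-commit; committed b=16)
After op 1: visible(b) = 16 (pending={}, committed={b=16, c=13})

Answer: 16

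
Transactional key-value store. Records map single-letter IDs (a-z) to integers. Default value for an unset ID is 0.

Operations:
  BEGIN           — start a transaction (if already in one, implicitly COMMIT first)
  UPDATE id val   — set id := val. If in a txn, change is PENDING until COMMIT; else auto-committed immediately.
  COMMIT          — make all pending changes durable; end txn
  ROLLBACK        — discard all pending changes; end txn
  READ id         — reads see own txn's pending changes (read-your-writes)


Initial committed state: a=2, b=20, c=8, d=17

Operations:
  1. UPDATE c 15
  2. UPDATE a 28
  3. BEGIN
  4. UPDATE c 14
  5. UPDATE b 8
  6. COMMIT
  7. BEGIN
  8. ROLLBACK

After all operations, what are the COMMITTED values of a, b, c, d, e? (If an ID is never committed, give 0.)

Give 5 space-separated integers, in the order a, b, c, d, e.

Initial committed: {a=2, b=20, c=8, d=17}
Op 1: UPDATE c=15 (auto-commit; committed c=15)
Op 2: UPDATE a=28 (auto-commit; committed a=28)
Op 3: BEGIN: in_txn=True, pending={}
Op 4: UPDATE c=14 (pending; pending now {c=14})
Op 5: UPDATE b=8 (pending; pending now {b=8, c=14})
Op 6: COMMIT: merged ['b', 'c'] into committed; committed now {a=28, b=8, c=14, d=17}
Op 7: BEGIN: in_txn=True, pending={}
Op 8: ROLLBACK: discarded pending []; in_txn=False
Final committed: {a=28, b=8, c=14, d=17}

Answer: 28 8 14 17 0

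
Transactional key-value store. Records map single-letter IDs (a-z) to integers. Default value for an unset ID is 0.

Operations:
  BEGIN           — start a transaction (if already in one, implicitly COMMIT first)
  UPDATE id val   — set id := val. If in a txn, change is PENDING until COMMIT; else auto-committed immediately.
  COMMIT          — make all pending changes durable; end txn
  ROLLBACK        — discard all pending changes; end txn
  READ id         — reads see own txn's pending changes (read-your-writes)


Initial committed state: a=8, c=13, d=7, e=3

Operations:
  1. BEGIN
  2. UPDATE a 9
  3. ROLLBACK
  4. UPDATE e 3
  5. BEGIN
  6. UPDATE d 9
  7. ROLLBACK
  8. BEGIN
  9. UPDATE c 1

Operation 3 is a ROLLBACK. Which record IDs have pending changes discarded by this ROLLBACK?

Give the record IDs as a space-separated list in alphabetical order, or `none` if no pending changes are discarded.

Answer: a

Derivation:
Initial committed: {a=8, c=13, d=7, e=3}
Op 1: BEGIN: in_txn=True, pending={}
Op 2: UPDATE a=9 (pending; pending now {a=9})
Op 3: ROLLBACK: discarded pending ['a']; in_txn=False
Op 4: UPDATE e=3 (auto-commit; committed e=3)
Op 5: BEGIN: in_txn=True, pending={}
Op 6: UPDATE d=9 (pending; pending now {d=9})
Op 7: ROLLBACK: discarded pending ['d']; in_txn=False
Op 8: BEGIN: in_txn=True, pending={}
Op 9: UPDATE c=1 (pending; pending now {c=1})
ROLLBACK at op 3 discards: ['a']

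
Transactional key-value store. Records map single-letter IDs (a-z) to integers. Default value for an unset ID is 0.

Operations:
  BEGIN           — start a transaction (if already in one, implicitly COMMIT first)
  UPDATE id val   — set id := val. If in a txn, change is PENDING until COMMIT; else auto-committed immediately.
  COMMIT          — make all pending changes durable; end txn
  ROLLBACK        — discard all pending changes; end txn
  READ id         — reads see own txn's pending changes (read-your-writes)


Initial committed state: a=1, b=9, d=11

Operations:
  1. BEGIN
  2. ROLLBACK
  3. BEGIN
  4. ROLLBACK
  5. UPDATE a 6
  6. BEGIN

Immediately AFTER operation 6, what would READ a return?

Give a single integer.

Answer: 6

Derivation:
Initial committed: {a=1, b=9, d=11}
Op 1: BEGIN: in_txn=True, pending={}
Op 2: ROLLBACK: discarded pending []; in_txn=False
Op 3: BEGIN: in_txn=True, pending={}
Op 4: ROLLBACK: discarded pending []; in_txn=False
Op 5: UPDATE a=6 (auto-commit; committed a=6)
Op 6: BEGIN: in_txn=True, pending={}
After op 6: visible(a) = 6 (pending={}, committed={a=6, b=9, d=11})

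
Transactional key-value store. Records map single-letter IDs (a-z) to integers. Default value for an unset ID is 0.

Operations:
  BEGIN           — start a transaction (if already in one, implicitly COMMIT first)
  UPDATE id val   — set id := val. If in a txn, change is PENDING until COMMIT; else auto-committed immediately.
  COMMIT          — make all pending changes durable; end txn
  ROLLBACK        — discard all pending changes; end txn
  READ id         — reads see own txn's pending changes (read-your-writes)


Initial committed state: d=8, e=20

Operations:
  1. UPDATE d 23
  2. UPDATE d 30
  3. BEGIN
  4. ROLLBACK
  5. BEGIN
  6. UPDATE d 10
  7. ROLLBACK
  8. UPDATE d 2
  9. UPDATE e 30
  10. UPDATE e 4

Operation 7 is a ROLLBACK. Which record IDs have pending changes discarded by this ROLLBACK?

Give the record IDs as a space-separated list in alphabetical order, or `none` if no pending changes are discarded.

Answer: d

Derivation:
Initial committed: {d=8, e=20}
Op 1: UPDATE d=23 (auto-commit; committed d=23)
Op 2: UPDATE d=30 (auto-commit; committed d=30)
Op 3: BEGIN: in_txn=True, pending={}
Op 4: ROLLBACK: discarded pending []; in_txn=False
Op 5: BEGIN: in_txn=True, pending={}
Op 6: UPDATE d=10 (pending; pending now {d=10})
Op 7: ROLLBACK: discarded pending ['d']; in_txn=False
Op 8: UPDATE d=2 (auto-commit; committed d=2)
Op 9: UPDATE e=30 (auto-commit; committed e=30)
Op 10: UPDATE e=4 (auto-commit; committed e=4)
ROLLBACK at op 7 discards: ['d']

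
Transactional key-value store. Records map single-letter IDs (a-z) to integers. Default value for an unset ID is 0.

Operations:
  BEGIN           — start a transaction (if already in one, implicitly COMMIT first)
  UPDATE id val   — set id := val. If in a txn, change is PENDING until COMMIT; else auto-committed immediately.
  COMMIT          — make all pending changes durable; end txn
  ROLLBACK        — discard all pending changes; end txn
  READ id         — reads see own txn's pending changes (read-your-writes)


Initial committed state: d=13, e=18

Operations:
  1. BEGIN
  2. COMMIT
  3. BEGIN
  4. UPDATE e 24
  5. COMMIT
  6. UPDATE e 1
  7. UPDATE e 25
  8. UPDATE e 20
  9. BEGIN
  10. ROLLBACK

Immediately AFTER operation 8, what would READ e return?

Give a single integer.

Answer: 20

Derivation:
Initial committed: {d=13, e=18}
Op 1: BEGIN: in_txn=True, pending={}
Op 2: COMMIT: merged [] into committed; committed now {d=13, e=18}
Op 3: BEGIN: in_txn=True, pending={}
Op 4: UPDATE e=24 (pending; pending now {e=24})
Op 5: COMMIT: merged ['e'] into committed; committed now {d=13, e=24}
Op 6: UPDATE e=1 (auto-commit; committed e=1)
Op 7: UPDATE e=25 (auto-commit; committed e=25)
Op 8: UPDATE e=20 (auto-commit; committed e=20)
After op 8: visible(e) = 20 (pending={}, committed={d=13, e=20})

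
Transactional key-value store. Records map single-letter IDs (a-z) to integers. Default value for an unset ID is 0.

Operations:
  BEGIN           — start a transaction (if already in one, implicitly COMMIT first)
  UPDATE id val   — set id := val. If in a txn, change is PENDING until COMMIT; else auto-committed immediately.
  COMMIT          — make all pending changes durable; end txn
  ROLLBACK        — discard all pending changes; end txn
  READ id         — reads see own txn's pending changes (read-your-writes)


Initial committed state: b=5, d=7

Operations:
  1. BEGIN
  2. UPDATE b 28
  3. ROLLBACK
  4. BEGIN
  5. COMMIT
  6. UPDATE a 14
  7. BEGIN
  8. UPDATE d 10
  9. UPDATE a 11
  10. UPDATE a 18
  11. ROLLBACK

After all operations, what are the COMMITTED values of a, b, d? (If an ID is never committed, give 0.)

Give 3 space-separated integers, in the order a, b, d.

Answer: 14 5 7

Derivation:
Initial committed: {b=5, d=7}
Op 1: BEGIN: in_txn=True, pending={}
Op 2: UPDATE b=28 (pending; pending now {b=28})
Op 3: ROLLBACK: discarded pending ['b']; in_txn=False
Op 4: BEGIN: in_txn=True, pending={}
Op 5: COMMIT: merged [] into committed; committed now {b=5, d=7}
Op 6: UPDATE a=14 (auto-commit; committed a=14)
Op 7: BEGIN: in_txn=True, pending={}
Op 8: UPDATE d=10 (pending; pending now {d=10})
Op 9: UPDATE a=11 (pending; pending now {a=11, d=10})
Op 10: UPDATE a=18 (pending; pending now {a=18, d=10})
Op 11: ROLLBACK: discarded pending ['a', 'd']; in_txn=False
Final committed: {a=14, b=5, d=7}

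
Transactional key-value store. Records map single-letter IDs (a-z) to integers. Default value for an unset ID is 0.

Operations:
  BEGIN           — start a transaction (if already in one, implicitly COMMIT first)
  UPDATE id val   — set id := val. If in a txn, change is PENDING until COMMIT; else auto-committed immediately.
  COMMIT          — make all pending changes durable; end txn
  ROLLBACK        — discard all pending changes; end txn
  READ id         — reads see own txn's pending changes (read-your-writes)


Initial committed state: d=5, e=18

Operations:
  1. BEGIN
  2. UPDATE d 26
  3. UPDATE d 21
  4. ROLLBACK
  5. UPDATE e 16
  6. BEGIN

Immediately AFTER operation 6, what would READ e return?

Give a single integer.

Answer: 16

Derivation:
Initial committed: {d=5, e=18}
Op 1: BEGIN: in_txn=True, pending={}
Op 2: UPDATE d=26 (pending; pending now {d=26})
Op 3: UPDATE d=21 (pending; pending now {d=21})
Op 4: ROLLBACK: discarded pending ['d']; in_txn=False
Op 5: UPDATE e=16 (auto-commit; committed e=16)
Op 6: BEGIN: in_txn=True, pending={}
After op 6: visible(e) = 16 (pending={}, committed={d=5, e=16})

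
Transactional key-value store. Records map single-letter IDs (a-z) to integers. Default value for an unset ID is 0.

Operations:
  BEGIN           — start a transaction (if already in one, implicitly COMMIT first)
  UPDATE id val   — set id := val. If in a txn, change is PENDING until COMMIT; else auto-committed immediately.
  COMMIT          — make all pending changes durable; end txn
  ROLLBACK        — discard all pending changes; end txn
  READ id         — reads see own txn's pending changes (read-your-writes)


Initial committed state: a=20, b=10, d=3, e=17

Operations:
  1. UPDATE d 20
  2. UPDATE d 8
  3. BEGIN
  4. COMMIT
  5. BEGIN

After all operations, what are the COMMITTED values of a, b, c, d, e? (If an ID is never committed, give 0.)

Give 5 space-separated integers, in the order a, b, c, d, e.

Initial committed: {a=20, b=10, d=3, e=17}
Op 1: UPDATE d=20 (auto-commit; committed d=20)
Op 2: UPDATE d=8 (auto-commit; committed d=8)
Op 3: BEGIN: in_txn=True, pending={}
Op 4: COMMIT: merged [] into committed; committed now {a=20, b=10, d=8, e=17}
Op 5: BEGIN: in_txn=True, pending={}
Final committed: {a=20, b=10, d=8, e=17}

Answer: 20 10 0 8 17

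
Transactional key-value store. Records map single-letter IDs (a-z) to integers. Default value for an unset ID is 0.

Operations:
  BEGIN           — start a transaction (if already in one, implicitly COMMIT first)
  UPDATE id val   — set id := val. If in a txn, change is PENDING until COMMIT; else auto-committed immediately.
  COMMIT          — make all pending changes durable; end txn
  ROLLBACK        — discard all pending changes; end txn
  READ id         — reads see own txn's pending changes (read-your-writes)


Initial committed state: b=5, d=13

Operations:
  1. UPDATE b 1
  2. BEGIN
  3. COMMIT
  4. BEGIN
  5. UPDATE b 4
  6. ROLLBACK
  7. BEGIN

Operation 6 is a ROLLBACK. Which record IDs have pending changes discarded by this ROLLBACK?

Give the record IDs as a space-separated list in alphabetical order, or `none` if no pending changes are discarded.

Answer: b

Derivation:
Initial committed: {b=5, d=13}
Op 1: UPDATE b=1 (auto-commit; committed b=1)
Op 2: BEGIN: in_txn=True, pending={}
Op 3: COMMIT: merged [] into committed; committed now {b=1, d=13}
Op 4: BEGIN: in_txn=True, pending={}
Op 5: UPDATE b=4 (pending; pending now {b=4})
Op 6: ROLLBACK: discarded pending ['b']; in_txn=False
Op 7: BEGIN: in_txn=True, pending={}
ROLLBACK at op 6 discards: ['b']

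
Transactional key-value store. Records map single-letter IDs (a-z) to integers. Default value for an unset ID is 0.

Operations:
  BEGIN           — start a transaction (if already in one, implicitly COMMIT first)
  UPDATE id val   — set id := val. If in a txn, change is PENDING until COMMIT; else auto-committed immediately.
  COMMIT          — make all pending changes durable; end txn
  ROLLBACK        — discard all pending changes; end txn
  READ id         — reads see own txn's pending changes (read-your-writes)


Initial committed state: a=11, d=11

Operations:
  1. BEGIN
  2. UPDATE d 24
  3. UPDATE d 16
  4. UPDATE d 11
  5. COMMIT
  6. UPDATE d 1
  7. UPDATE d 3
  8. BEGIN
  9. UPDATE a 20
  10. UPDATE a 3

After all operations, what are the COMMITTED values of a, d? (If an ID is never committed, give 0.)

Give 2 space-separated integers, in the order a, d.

Answer: 11 3

Derivation:
Initial committed: {a=11, d=11}
Op 1: BEGIN: in_txn=True, pending={}
Op 2: UPDATE d=24 (pending; pending now {d=24})
Op 3: UPDATE d=16 (pending; pending now {d=16})
Op 4: UPDATE d=11 (pending; pending now {d=11})
Op 5: COMMIT: merged ['d'] into committed; committed now {a=11, d=11}
Op 6: UPDATE d=1 (auto-commit; committed d=1)
Op 7: UPDATE d=3 (auto-commit; committed d=3)
Op 8: BEGIN: in_txn=True, pending={}
Op 9: UPDATE a=20 (pending; pending now {a=20})
Op 10: UPDATE a=3 (pending; pending now {a=3})
Final committed: {a=11, d=3}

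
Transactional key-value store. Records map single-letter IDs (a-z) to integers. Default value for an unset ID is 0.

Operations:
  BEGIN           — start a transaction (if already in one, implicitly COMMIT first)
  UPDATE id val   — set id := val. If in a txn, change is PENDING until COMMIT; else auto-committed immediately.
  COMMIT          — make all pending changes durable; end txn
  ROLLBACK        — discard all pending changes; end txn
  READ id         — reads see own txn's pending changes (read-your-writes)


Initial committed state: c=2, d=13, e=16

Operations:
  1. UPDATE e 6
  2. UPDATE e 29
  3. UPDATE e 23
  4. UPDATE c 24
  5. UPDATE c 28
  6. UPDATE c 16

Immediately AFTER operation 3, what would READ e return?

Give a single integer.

Initial committed: {c=2, d=13, e=16}
Op 1: UPDATE e=6 (auto-commit; committed e=6)
Op 2: UPDATE e=29 (auto-commit; committed e=29)
Op 3: UPDATE e=23 (auto-commit; committed e=23)
After op 3: visible(e) = 23 (pending={}, committed={c=2, d=13, e=23})

Answer: 23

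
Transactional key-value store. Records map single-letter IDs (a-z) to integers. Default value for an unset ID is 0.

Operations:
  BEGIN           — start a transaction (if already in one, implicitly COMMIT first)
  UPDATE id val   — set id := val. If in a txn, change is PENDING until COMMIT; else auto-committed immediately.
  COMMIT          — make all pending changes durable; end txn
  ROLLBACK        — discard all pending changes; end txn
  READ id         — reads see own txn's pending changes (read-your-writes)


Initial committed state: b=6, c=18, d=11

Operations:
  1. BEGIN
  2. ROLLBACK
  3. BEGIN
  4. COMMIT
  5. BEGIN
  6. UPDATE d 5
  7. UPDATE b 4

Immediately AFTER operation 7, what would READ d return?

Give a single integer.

Initial committed: {b=6, c=18, d=11}
Op 1: BEGIN: in_txn=True, pending={}
Op 2: ROLLBACK: discarded pending []; in_txn=False
Op 3: BEGIN: in_txn=True, pending={}
Op 4: COMMIT: merged [] into committed; committed now {b=6, c=18, d=11}
Op 5: BEGIN: in_txn=True, pending={}
Op 6: UPDATE d=5 (pending; pending now {d=5})
Op 7: UPDATE b=4 (pending; pending now {b=4, d=5})
After op 7: visible(d) = 5 (pending={b=4, d=5}, committed={b=6, c=18, d=11})

Answer: 5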